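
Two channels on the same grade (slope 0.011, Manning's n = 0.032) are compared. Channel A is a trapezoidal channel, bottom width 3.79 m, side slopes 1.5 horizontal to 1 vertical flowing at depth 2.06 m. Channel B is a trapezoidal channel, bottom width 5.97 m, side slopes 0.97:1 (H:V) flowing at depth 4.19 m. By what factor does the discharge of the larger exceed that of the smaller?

Channel A: With bottom width b = 3.79 m and side slope z = 1.5: A = (b + zy)y = (3.79 + 1.5×2.06)×2.06 = 14.17 m²; P = b + 2y√(1+z²) = 3.79 + 2×2.06×1.803 = 11.22 m. Hydraulic radius R = A/P = 14.17/11.22 = 1.263 m. Q_A = (1/0.032)·14.17·1.263^(2/3)·√0.011 = 54.29 m³/s.
Channel B: With bottom width b = 5.97 m and side slope z = 0.97: A = (b + zy)y = (5.97 + 0.97×4.19)×4.19 = 42.04 m²; P = b + 2y√(1+z²) = 5.97 + 2×4.19×1.393 = 17.64 m. Hydraulic radius R = A/P = 42.04/17.64 = 2.383 m. Q_B = (1/0.032)·42.04·2.383^(2/3)·√0.011 = 245.8 m³/s.
The larger discharge is 245.8 m³/s and the smaller is 54.29 m³/s; the ratio is 4.53.

4.53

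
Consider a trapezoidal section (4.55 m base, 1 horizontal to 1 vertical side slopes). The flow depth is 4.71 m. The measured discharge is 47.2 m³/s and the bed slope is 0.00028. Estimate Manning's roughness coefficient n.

With bottom width b = 4.55 m and side slope z = 1: A = (b + zy)y = (4.55 + 1×4.71)×4.71 = 43.61 m²; P = b + 2y√(1+z²) = 4.55 + 2×4.71×1.414 = 17.87 m.
Hydraulic radius R = A/P = 43.61/17.87 = 2.44 m.
Rearranging Manning's equation: n = (1/Q) A R^(2/3) S^(1/2) = (1/47.2) × 43.61 × 2.44^(2/3) × √0.00028 = 0.028.

n = 0.028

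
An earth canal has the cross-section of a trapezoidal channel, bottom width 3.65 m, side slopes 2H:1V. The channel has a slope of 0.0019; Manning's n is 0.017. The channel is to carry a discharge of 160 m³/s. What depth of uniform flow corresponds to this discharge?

y_n = 3.62 m

Manning's equation rearranged: A R^(2/3) = nQ / (1·√S) = 0.017 × 160 / (√0.0019) = 62.4.
Try y = 4.38 m: A R^(2/3) = 95.78 — high.
Try y = 3.62 m: A R^(2/3) = 62.31 — matches.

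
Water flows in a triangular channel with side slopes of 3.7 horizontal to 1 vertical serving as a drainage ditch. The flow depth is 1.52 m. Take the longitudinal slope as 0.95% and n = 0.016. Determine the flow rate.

For a triangular section with side slope z = 3.7: A = zy² = 3.7×1.52² = 8.548 m²; P = 2y√(1+z²) = 2×1.52×3.833 = 11.65 m.
Hydraulic radius R = A/P = 8.548/11.65 = 0.7337 m.
Manning's equation: Q = (1/n) A R^(2/3) S^(1/2) = (1/0.016) × 8.548 × 0.7337^(2/3) × 0.0095^(1/2) = 42.4 m³/s.

Q = 42.4 m³/s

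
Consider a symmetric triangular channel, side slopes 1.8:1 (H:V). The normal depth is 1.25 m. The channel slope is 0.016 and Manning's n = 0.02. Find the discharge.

For a triangular section with side slope z = 1.8: A = zy² = 1.8×1.25² = 2.812 m²; P = 2y√(1+z²) = 2×1.25×2.059 = 5.148 m.
Hydraulic radius R = A/P = 2.812/5.148 = 0.5463 m.
Manning's equation: Q = (1/n) A R^(2/3) S^(1/2) = (1/0.02) × 2.812 × 0.5463^(2/3) × 0.016^(1/2) = 11.9 m³/s.

Q = 11.9 m³/s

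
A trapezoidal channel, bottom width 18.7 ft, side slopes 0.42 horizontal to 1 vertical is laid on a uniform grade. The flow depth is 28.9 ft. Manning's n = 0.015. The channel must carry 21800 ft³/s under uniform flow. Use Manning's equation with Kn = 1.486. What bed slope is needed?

S = 0.00251

With bottom width b = 18.7 ft and side slope z = 0.42: A = (b + zy)y = (18.7 + 0.42×28.9)×28.9 = 891.2 ft²; P = b + 2y√(1+z²) = 18.7 + 2×28.9×1.085 = 81.39 ft.
Hydraulic radius R = A/P = 891.2/81.39 = 10.95 ft.
From Manning's equation, S = [nQ / (1.486 A R^(2/3))]² = [0.015 × 21800 / (1.486 × 891.2 × 10.95^(2/3))]² = 0.00251.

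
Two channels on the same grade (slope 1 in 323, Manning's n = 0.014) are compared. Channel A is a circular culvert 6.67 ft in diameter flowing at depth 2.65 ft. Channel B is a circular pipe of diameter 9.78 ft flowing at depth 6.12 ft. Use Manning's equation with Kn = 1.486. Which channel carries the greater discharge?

channel B

Channel A: For a circular section of diameter D = 6.67 ft at depth y = 2.65 ft, the central angle is θ = 2 arccos(1 − 2y/D) = 2.728 rad. Then A = (D²/8)(θ − sin θ) = 12.93 ft² and P = Dθ/2 = 9.097 ft. Hydraulic radius R = A/P = 12.93/9.097 = 1.422 ft. Q_A = (1.486/0.014)·12.93·1.422^(2/3)·√0.003096 = 96.58 ft³/s.
Channel B: For a circular section of diameter D = 9.78 ft at depth y = 6.12 ft, the central angle is θ = 2 arccos(1 − 2y/D) = 3.65 rad. Then A = (D²/8)(θ − sin θ) = 49.46 ft² and P = Dθ/2 = 17.85 ft. Hydraulic radius R = A/P = 49.46/17.85 = 2.771 ft. Q_B = (1.486/0.014)·49.46·2.771^(2/3)·√0.003096 = 576.3 ft³/s.
Q_A = 96.58 ft³/s vs Q_B = 576.3 ft³/s, so channel B carries more.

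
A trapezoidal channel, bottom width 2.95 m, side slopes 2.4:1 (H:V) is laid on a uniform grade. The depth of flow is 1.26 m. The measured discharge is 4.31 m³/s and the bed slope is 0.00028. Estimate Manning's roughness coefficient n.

n = 0.025

With bottom width b = 2.95 m and side slope z = 2.4: A = (b + zy)y = (2.95 + 2.4×1.26)×1.26 = 7.527 m²; P = b + 2y√(1+z²) = 2.95 + 2×1.26×2.6 = 9.502 m.
Hydraulic radius R = A/P = 7.527/9.502 = 0.7922 m.
Rearranging Manning's equation: n = (1/Q) A R^(2/3) S^(1/2) = (1/4.31) × 7.527 × 0.7922^(2/3) × √0.00028 = 0.025.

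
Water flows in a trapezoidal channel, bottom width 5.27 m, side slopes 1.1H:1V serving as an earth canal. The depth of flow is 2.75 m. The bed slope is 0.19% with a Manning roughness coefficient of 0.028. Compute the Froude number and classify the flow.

subcritical

With bottom width b = 5.27 m and side slope z = 1.1: A = (b + zy)y = (5.27 + 1.1×2.75)×2.75 = 22.81 m²; P = b + 2y√(1+z²) = 5.27 + 2×2.75×1.487 = 13.45 m.
Hydraulic radius R = A/P = 22.81/13.45 = 1.696 m.
V = (1/n) R^(2/3) √S = (1/0.028) × 1.696^(2/3) × √0.0019 = 2.214 m/s. Hydraulic depth D_h = A/T = 22.81/11.32 = 2.015 m.
Froude number Fr = V/√(g·D_h) = 2.214/√(9.81×2.015) = 0.498, which is less than 1, so the flow is subcritical.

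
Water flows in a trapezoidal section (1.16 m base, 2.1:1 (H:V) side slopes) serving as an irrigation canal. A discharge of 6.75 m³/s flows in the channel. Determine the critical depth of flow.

y_c = 0.923 m

At critical depth, Q² T / (g A³) = 1, i.e. A³/T = Q²/g = 6.75²/9.81 = 4.644.
Try y = 1.01 m: A³/T = 6.736 — over.
Try y = 0.923 m: A³/T = 4.643 — ≈ 4.644.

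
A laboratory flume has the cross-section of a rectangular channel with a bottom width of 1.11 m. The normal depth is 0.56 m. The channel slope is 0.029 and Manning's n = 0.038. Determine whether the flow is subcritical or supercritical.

Flow area A = b·y = 1.11 × 0.56 = 0.6216 m². Wetted perimeter P = b + 2y = 1.11 + 2×0.56 = 2.23 m.
Hydraulic radius R = A/P = 0.6216/2.23 = 0.2787 m.
V = (1/n) R^(2/3) √S = (1/0.038) × 0.2787^(2/3) × √0.029 = 1.912 m/s. Hydraulic depth D_h = A/T = 0.6216/1.11 = 0.56 m.
Froude number Fr = V/√(g·D_h) = 1.912/√(9.81×0.56) = 0.816, which is less than 1, so the flow is subcritical.

subcritical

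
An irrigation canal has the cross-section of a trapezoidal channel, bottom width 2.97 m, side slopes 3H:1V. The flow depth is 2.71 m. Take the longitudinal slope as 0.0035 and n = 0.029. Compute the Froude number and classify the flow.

subcritical

With bottom width b = 2.97 m and side slope z = 3: A = (b + zy)y = (2.97 + 3×2.71)×2.71 = 30.08 m²; P = b + 2y√(1+z²) = 2.97 + 2×2.71×3.162 = 20.11 m.
Hydraulic radius R = A/P = 30.08/20.11 = 1.496 m.
V = (1/n) R^(2/3) √S = (1/0.029) × 1.496^(2/3) × √0.0035 = 2.668 m/s. Hydraulic depth D_h = A/T = 30.08/19.23 = 1.564 m.
Froude number Fr = V/√(g·D_h) = 2.668/√(9.81×1.564) = 0.681, which is less than 1, so the flow is subcritical.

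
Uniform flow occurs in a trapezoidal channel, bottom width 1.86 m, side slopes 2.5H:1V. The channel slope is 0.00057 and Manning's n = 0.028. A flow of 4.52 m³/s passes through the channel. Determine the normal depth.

y_n = 1.28 m

Manning's equation rearranged: A R^(2/3) = nQ / (1·√S) = 0.028 × 4.52 / (√0.00057) = 5.301.
Trying y = 0.975 m: A R^(2/3) = 2.945 — low.
Trying y = 1.57 m: A R^(2/3) = 8.344 — high.
Trying y = 1.28 m: A R^(2/3) = 5.299 — ≈ 5.301.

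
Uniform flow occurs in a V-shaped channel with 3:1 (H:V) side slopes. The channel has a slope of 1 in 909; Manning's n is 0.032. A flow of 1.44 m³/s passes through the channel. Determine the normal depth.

Manning's equation rearranged: A R^(2/3) = nQ / (1·√S) = 0.032 × 1.44 / (√0.0011) = 1.389.
Try y = 1.01 m: A R^(2/3) = 1.874 — high.
Try y = 0.621 m: A R^(2/3) = 0.5122 — low.
Try y = 0.903 m: A R^(2/3) = 1.39 — close enough.

y_n = 0.903 m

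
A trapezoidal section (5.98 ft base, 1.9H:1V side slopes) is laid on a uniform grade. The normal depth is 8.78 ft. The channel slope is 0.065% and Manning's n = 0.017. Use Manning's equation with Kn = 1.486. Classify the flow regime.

subcritical

With bottom width b = 5.98 ft and side slope z = 1.9: A = (b + zy)y = (5.98 + 1.9×8.78)×8.78 = 199 ft²; P = b + 2y√(1+z²) = 5.98 + 2×8.78×2.147 = 43.68 ft.
Hydraulic radius R = A/P = 199/43.68 = 4.555 ft.
V = (1.486/n) R^(2/3) √S = (1.486/0.017) × 4.555^(2/3) × √0.00065 = 6.124 ft/s. Hydraulic depth D_h = A/T = 199/39.34 = 5.057 ft.
Froude number Fr = V/√(g·D_h) = 6.124/√(32.2×5.057) = 0.48, which is less than 1, so the flow is subcritical.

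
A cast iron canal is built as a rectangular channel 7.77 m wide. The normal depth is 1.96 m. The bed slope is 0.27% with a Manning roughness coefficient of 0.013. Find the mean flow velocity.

Flow area A = b·y = 7.77 × 1.96 = 15.23 m². Wetted perimeter P = b + 2y = 7.77 + 2×1.96 = 11.69 m.
Hydraulic radius R = A/P = 15.23/11.69 = 1.303 m.
From Manning's equation, V = (1/n) R^(2/3) S^(1/2) = (1/0.013) × 1.303^(2/3) × 0.0027^(1/2) = 4.77 m/s.

V = 4.77 m/s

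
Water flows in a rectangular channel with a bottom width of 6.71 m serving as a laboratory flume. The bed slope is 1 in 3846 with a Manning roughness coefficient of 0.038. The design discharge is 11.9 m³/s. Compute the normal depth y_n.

y_n = 3.06 m

Manning's equation rearranged: A R^(2/3) = nQ / (1·√S) = 0.038 × 11.9 / (√0.00026) = 28.04.
At y = 3.65 m: A R^(2/3) = 35.54 — too large.
At y = 2.12 m: A R^(2/3) = 16.94 — too small.
At y = 3.06 m: A R^(2/3) = 28.09 — matches.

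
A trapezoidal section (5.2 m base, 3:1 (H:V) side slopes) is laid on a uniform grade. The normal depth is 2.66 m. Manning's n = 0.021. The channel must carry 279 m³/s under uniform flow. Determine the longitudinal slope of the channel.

With bottom width b = 5.2 m and side slope z = 3: A = (b + zy)y = (5.2 + 3×2.66)×2.66 = 35.06 m²; P = b + 2y√(1+z²) = 5.2 + 2×2.66×3.162 = 22.02 m.
Hydraulic radius R = A/P = 35.06/22.02 = 1.592 m.
From Manning's equation, S = [nQ / (1 A R^(2/3))]² = [0.021 × 279 / (1 × 35.06 × 1.592^(2/3))]² = 0.015.

S = 0.015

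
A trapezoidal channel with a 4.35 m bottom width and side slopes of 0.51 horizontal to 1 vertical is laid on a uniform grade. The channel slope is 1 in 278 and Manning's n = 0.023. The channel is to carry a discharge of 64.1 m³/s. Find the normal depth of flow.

Manning's equation rearranged: A R^(2/3) = nQ / (1·√S) = 0.023 × 64.1 / (√0.003597) = 24.58.
At y = 3.53 m: A R^(2/3) = 31.75 — high.
At y = 2.31 m: A R^(2/3) = 15.51 — low.
At y = 3.04 m: A R^(2/3) = 24.59 — matches.

y_n = 3.04 m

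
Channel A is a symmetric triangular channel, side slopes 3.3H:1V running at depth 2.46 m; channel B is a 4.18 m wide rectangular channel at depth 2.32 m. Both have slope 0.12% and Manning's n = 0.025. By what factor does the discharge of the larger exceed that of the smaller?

2.16

Channel A: For a triangular section with side slope z = 3.3: A = zy² = 3.3×2.46² = 19.97 m²; P = 2y√(1+z²) = 2×2.46×3.448 = 16.97 m. Hydraulic radius R = A/P = 19.97/16.97 = 1.177 m. Q_A = (1/0.025)·19.97·1.177^(2/3)·√0.0012 = 30.85 m³/s.
Channel B: Flow area A = b·y = 4.18 × 2.32 = 9.698 m². Wetted perimeter P = b + 2y = 4.18 + 2×2.32 = 8.82 m. Hydraulic radius R = A/P = 9.698/8.82 = 1.1 m. Q_B = (1/0.025)·9.698·1.1^(2/3)·√0.0012 = 14.31 m³/s.
The larger discharge is 30.85 m³/s and the smaller is 14.31 m³/s; the ratio is 2.16.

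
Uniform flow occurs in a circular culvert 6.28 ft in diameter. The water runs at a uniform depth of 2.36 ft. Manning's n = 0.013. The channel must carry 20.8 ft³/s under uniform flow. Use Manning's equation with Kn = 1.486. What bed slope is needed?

S = 0.00021

For a circular section of diameter D = 6.28 ft at depth y = 2.36 ft, the central angle is θ = 2 arccos(1 − 2y/D) = 2.64 rad. Then A = (D²/8)(θ − sin θ) = 10.64 ft² and P = Dθ/2 = 8.288 ft.
Hydraulic radius R = A/P = 10.64/8.288 = 1.284 ft.
From Manning's equation, S = [nQ / (1.486 A R^(2/3))]² = [0.013 × 20.8 / (1.486 × 10.64 × 1.284^(2/3))]² = 0.00021.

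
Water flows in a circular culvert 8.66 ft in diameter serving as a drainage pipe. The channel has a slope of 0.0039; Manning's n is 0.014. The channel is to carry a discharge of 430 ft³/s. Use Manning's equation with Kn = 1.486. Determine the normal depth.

y_n = 5.13 ft

Manning's equation rearranged: A R^(2/3) = nQ / (1.486·√S) = 0.014 × 430 / (1.486 × √0.0039) = 64.87.
Try y = 5.91 ft: A R^(2/3) = 79.79 — too large.
Try y = 5.13 ft: A R^(2/3) = 64.94 — ≈ 64.87.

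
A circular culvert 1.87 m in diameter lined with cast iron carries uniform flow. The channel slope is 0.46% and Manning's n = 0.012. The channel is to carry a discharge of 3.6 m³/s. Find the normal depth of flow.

y_n = 0.805 m

Manning's equation rearranged: A R^(2/3) = nQ / (1·√S) = 0.012 × 3.6 / (√0.0046) = 0.6369.
At y = 0.906 m: A R^(2/3) = 0.7838 — too large.
At y = 0.805 m: A R^(2/3) = 0.6368 — close enough.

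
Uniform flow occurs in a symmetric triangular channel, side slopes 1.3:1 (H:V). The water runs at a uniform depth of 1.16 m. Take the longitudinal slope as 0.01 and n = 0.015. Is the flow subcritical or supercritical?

For a triangular section with side slope z = 1.3: A = zy² = 1.3×1.16² = 1.749 m²; P = 2y√(1+z²) = 2×1.16×1.64 = 3.805 m.
Hydraulic radius R = A/P = 1.749/3.805 = 0.4597 m.
V = (1/n) R^(2/3) √S = (1/0.015) × 0.4597^(2/3) × √0.01 = 3.971 m/s. Hydraulic depth D_h = A/T = 1.749/3.016 = 0.58 m.
Froude number Fr = V/√(g·D_h) = 3.971/√(9.81×0.58) = 1.66, which is greater than 1, so the flow is supercritical.

supercritical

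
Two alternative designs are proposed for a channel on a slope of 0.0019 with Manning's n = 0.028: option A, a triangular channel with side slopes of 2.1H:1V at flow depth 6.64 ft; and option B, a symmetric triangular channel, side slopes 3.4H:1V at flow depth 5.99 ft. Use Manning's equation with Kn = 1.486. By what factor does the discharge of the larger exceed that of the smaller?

Channel A: For a triangular section with side slope z = 2.1: A = zy² = 2.1×6.64² = 92.59 ft²; P = 2y√(1+z²) = 2×6.64×2.326 = 30.89 ft. Hydraulic radius R = A/P = 92.59/30.89 = 2.997 ft. Q_A = (1.486/0.028)·92.59·2.997^(2/3)·√0.0019 = 445.3 ft³/s.
Channel B: For a triangular section with side slope z = 3.4: A = zy² = 3.4×5.99² = 122 ft²; P = 2y√(1+z²) = 2×5.99×3.544 = 42.46 ft. Hydraulic radius R = A/P = 122/42.46 = 2.873 ft. Q_B = (1.486/0.028)·122·2.873^(2/3)·√0.0019 = 570.4 ft³/s.
The larger discharge is 570.4 ft³/s and the smaller is 445.3 ft³/s; the ratio is 1.28.

1.28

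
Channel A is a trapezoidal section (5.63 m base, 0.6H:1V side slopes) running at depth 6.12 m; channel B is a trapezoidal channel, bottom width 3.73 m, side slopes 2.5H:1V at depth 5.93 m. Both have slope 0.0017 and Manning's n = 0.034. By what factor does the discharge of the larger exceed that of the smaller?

Channel A: With bottom width b = 5.63 m and side slope z = 0.6: A = (b + zy)y = (5.63 + 0.6×6.12)×6.12 = 56.93 m²; P = b + 2y√(1+z²) = 5.63 + 2×6.12×1.166 = 19.9 m. Hydraulic radius R = A/P = 56.93/19.9 = 2.86 m. Q_A = (1/0.034)·56.93·2.86^(2/3)·√0.0017 = 139.1 m³/s.
Channel B: With bottom width b = 3.73 m and side slope z = 2.5: A = (b + zy)y = (3.73 + 2.5×5.93)×5.93 = 110 m²; P = b + 2y√(1+z²) = 3.73 + 2×5.93×2.693 = 35.66 m. Hydraulic radius R = A/P = 110/35.66 = 3.085 m. Q_B = (1/0.034)·110·3.085^(2/3)·√0.0017 = 282.8 m³/s.
The larger discharge is 282.8 m³/s and the smaller is 139.1 m³/s; the ratio is 2.03.

2.03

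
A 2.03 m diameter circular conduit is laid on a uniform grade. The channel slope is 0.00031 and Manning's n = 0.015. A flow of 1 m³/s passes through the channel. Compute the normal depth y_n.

Manning's equation rearranged: A R^(2/3) = nQ / (1·√S) = 0.015 × 1 / (√0.00031) = 0.8519.
At y = 0.755 m: A R^(2/3) = 0.6067 — low.
At y = 1.1 m: A R^(2/3) = 1.177 — high.
At y = 0.91 m: A R^(2/3) = 0.8519 — ≈ 0.8519.

y_n = 0.91 m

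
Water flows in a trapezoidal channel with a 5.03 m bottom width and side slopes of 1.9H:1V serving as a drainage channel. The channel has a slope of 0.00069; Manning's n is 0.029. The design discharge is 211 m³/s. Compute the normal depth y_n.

Manning's equation rearranged: A R^(2/3) = nQ / (1·√S) = 0.029 × 211 / (√0.00069) = 232.9.
At y = 5.51 m: A R^(2/3) = 176.7 — too small.
At y = 7.79 m: A R^(2/3) = 390.2 — too large.
At y = 6.23 m: A R^(2/3) = 233.2 — close enough.

y_n = 6.23 m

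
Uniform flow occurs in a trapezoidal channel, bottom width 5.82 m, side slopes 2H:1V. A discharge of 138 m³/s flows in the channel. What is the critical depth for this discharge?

At critical depth, Q² T / (g A³) = 1, i.e. A³/T = Q²/g = 138²/9.81 = 1941.
Trying y = 3.39 m: A³/T = 4021 — high.
Trying y = 2.21 m: A³/T = 790.6 — low.
Trying y = 2.81 m: A³/T = 1947 — ≈ 1941.

y_c = 2.81 m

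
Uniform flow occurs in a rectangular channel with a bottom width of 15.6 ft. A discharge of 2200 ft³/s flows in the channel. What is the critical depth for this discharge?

For a rectangular channel, critical depth y_c = (q²/g)^(1/3) where q = Q/b = 2200/15.6 = 141 ft²/s.
So y_c = (141²/32.2)^(1/3) = 8.52 ft.

y_c = 8.52 ft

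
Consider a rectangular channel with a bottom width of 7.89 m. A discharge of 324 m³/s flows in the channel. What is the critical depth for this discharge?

y_c = 5.56 m

For a rectangular channel, critical depth y_c = (q²/g)^(1/3) where q = Q/b = 324/7.89 = 41.06 m²/s.
So y_c = (41.06²/9.81)^(1/3) = 5.56 m.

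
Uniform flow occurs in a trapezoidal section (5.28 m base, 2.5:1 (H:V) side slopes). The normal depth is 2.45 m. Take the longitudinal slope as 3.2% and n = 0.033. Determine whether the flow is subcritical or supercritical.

With bottom width b = 5.28 m and side slope z = 2.5: A = (b + zy)y = (5.28 + 2.5×2.45)×2.45 = 27.94 m²; P = b + 2y√(1+z²) = 5.28 + 2×2.45×2.693 = 18.47 m.
Hydraulic radius R = A/P = 27.94/18.47 = 1.513 m.
V = (1/n) R^(2/3) √S = (1/0.033) × 1.513^(2/3) × √0.032 = 7.143 m/s. Hydraulic depth D_h = A/T = 27.94/17.53 = 1.594 m.
Froude number Fr = V/√(g·D_h) = 7.143/√(9.81×1.594) = 1.81, which is greater than 1, so the flow is supercritical.

supercritical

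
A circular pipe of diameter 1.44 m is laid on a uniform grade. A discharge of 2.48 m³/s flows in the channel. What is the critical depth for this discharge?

At critical depth, Q² T / (g A³) = 1, i.e. A³/T = Q²/g = 2.48²/9.81 = 0.627.
Trying y = 0.631 m: A³/T = 0.2264 — too small.
Trying y = 0.995 m: A³/T = 1.3 — too large.
Trying y = 0.824 m: A³/T = 0.6278 — ≈ 0.627.

y_c = 0.824 m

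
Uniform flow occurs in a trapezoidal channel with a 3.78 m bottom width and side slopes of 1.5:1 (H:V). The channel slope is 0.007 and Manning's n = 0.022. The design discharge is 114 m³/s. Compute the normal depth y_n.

y_n = 2.77 m

Manning's equation rearranged: A R^(2/3) = nQ / (1·√S) = 0.022 × 114 / (√0.007) = 29.98.
At y = 3.17 m: A R^(2/3) = 39.72 — too large.
At y = 2.24 m: A R^(2/3) = 19.53 — too small.
At y = 2.77 m: A R^(2/3) = 30.02 — ≈ 29.98.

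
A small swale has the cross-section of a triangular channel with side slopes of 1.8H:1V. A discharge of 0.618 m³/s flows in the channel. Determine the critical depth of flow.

At critical depth, Q² T / (g A³) = 1, i.e. A³/T = Q²/g = 0.618²/9.81 = 0.03893.
Trying y = 0.421 m: A³/T = 0.02143 — low.
Trying y = 0.545 m: A³/T = 0.07789 — high.
Trying y = 0.474 m: A³/T = 0.03876 — matches.

y_c = 0.474 m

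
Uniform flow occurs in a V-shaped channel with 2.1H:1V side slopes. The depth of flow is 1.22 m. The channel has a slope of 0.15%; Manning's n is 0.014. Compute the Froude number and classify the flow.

For a triangular section with side slope z = 2.1: A = zy² = 2.1×1.22² = 3.126 m²; P = 2y√(1+z²) = 2×1.22×2.326 = 5.675 m.
Hydraulic radius R = A/P = 3.126/5.675 = 0.5507 m.
V = (1/n) R^(2/3) √S = (1/0.014) × 0.5507^(2/3) × √0.0015 = 1.859 m/s. Hydraulic depth D_h = A/T = 3.126/5.124 = 0.61 m.
Froude number Fr = V/√(g·D_h) = 1.859/√(9.81×0.61) = 0.76, which is less than 1, so the flow is subcritical.

subcritical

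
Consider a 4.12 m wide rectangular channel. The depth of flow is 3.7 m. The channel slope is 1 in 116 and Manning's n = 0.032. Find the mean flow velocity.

V = 3.5 m/s

Flow area A = b·y = 4.12 × 3.7 = 15.24 m². Wetted perimeter P = b + 2y = 4.12 + 2×3.7 = 11.52 m.
Hydraulic radius R = A/P = 15.24/11.52 = 1.323 m.
From Manning's equation, V = (1/n) R^(2/3) S^(1/2) = (1/0.032) × 1.323^(2/3) × 0.008621^(1/2) = 3.5 m/s.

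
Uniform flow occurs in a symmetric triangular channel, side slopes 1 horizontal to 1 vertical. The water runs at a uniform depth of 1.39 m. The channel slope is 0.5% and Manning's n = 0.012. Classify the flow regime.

supercritical

For a triangular section with side slope z = 1: A = zy² = 1×1.39² = 1.932 m²; P = 2y√(1+z²) = 2×1.39×1.414 = 3.932 m.
Hydraulic radius R = A/P = 1.932/3.932 = 0.4914 m.
V = (1/n) R^(2/3) √S = (1/0.012) × 0.4914^(2/3) × √0.005 = 3.67 m/s. Hydraulic depth D_h = A/T = 1.932/2.78 = 0.695 m.
Froude number Fr = V/√(g·D_h) = 3.67/√(9.81×0.695) = 1.41, which is greater than 1, so the flow is supercritical.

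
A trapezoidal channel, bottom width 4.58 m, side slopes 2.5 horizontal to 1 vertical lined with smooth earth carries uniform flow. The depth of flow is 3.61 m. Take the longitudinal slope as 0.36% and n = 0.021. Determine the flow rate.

Q = 226 m³/s

With bottom width b = 4.58 m and side slope z = 2.5: A = (b + zy)y = (4.58 + 2.5×3.61)×3.61 = 49.11 m²; P = b + 2y√(1+z²) = 4.58 + 2×3.61×2.693 = 24.02 m.
Hydraulic radius R = A/P = 49.11/24.02 = 2.045 m.
Manning's equation: Q = (1/n) A R^(2/3) S^(1/2) = (1/0.021) × 49.11 × 2.045^(2/3) × 0.0036^(1/2) = 226 m³/s.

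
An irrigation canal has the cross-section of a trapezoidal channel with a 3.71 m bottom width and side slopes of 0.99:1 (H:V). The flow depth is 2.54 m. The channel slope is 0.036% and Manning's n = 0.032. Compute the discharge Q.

With bottom width b = 3.71 m and side slope z = 0.99: A = (b + zy)y = (3.71 + 0.99×2.54)×2.54 = 15.81 m²; P = b + 2y√(1+z²) = 3.71 + 2×2.54×1.407 = 10.86 m.
Hydraulic radius R = A/P = 15.81/10.86 = 1.456 m.
Manning's equation: Q = (1/n) A R^(2/3) S^(1/2) = (1/0.032) × 15.81 × 1.456^(2/3) × 0.00036^(1/2) = 12 m³/s.

Q = 12 m³/s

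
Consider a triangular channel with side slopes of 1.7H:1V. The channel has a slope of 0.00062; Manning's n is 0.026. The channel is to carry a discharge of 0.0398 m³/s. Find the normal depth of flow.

y_n = 0.307 m

Manning's equation rearranged: A R^(2/3) = nQ / (1·√S) = 0.026 × 0.0398 / (√0.00062) = 0.04156.
Trying y = 0.275 m: A R^(2/3) = 0.03102 — low.
Trying y = 0.344 m: A R^(2/3) = 0.05635 — high.
Trying y = 0.307 m: A R^(2/3) = 0.0416 — matches.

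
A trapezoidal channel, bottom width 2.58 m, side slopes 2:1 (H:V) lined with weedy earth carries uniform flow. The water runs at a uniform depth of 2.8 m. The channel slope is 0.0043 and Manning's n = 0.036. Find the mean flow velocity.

V = 2.4 m/s

With bottom width b = 2.58 m and side slope z = 2: A = (b + zy)y = (2.58 + 2×2.8)×2.8 = 22.9 m²; P = b + 2y√(1+z²) = 2.58 + 2×2.8×2.236 = 15.1 m.
Hydraulic radius R = A/P = 22.9/15.1 = 1.517 m.
From Manning's equation, V = (1/n) R^(2/3) S^(1/2) = (1/0.036) × 1.517^(2/3) × 0.0043^(1/2) = 2.4 m/s.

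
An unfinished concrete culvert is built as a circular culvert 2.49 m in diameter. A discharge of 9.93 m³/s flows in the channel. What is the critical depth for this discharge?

At critical depth, Q² T / (g A³) = 1, i.e. A³/T = Q²/g = 9.93²/9.81 = 10.05.
At y = 1.81 m: A³/T = 24.57 — over.
At y = 1.14 m: A³/T = 4.139 — short.
At y = 1.44 m: A³/T = 10.11 — matches.

y_c = 1.44 m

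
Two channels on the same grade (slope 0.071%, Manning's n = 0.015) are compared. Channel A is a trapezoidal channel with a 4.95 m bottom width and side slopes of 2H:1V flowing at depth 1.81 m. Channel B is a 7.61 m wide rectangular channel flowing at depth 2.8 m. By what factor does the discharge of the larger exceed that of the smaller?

1.68

Channel A: With bottom width b = 4.95 m and side slope z = 2: A = (b + zy)y = (4.95 + 2×1.81)×1.81 = 15.51 m²; P = b + 2y√(1+z²) = 4.95 + 2×1.81×2.236 = 13.04 m. Hydraulic radius R = A/P = 15.51/13.04 = 1.189 m. Q_A = (1/0.015)·15.51·1.189^(2/3)·√0.00071 = 30.93 m³/s.
Channel B: Flow area A = b·y = 7.61 × 2.8 = 21.31 m². Wetted perimeter P = b + 2y = 7.61 + 2×2.8 = 13.21 m. Hydraulic radius R = A/P = 21.31/13.21 = 1.613 m. Q_B = (1/0.015)·21.31·1.613^(2/3)·√0.00071 = 52.06 m³/s.
The larger discharge is 52.06 m³/s and the smaller is 30.93 m³/s; the ratio is 1.68.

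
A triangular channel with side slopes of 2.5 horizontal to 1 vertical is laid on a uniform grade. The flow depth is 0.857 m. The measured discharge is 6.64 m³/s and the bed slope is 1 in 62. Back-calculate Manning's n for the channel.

For a triangular section with side slope z = 2.5: A = zy² = 2.5×0.857² = 1.836 m²; P = 2y√(1+z²) = 2×0.857×2.693 = 4.615 m.
Hydraulic radius R = A/P = 1.836/4.615 = 0.3979 m.
Rearranging Manning's equation: n = (1/Q) A R^(2/3) S^(1/2) = (1/6.64) × 1.836 × 0.3979^(2/3) × √0.01613 = 0.019.

n = 0.019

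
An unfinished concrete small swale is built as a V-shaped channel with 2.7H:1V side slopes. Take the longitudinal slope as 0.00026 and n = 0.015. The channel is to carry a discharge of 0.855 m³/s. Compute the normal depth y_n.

y_n = 0.764 m

Manning's equation rearranged: A R^(2/3) = nQ / (1·√S) = 0.015 × 0.855 / (√0.00026) = 0.7954.
At y = 0.943 m: A R^(2/3) = 1.393 — over.
At y = 0.577 m: A R^(2/3) = 0.376 — short.
At y = 0.764 m: A R^(2/3) = 0.7949 — close enough.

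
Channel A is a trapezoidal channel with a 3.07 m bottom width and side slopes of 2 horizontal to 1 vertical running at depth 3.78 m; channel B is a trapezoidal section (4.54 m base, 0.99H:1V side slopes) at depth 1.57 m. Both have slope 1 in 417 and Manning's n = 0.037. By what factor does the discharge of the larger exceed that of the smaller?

Channel A: With bottom width b = 3.07 m and side slope z = 2: A = (b + zy)y = (3.07 + 2×3.78)×3.78 = 40.18 m²; P = b + 2y√(1+z²) = 3.07 + 2×3.78×2.236 = 19.97 m. Hydraulic radius R = A/P = 40.18/19.97 = 2.012 m. Q_A = (1/0.037)·40.18·2.012^(2/3)·√0.002398 = 84.75 m³/s.
Channel B: With bottom width b = 4.54 m and side slope z = 0.99: A = (b + zy)y = (4.54 + 0.99×1.57)×1.57 = 9.568 m²; P = b + 2y√(1+z²) = 4.54 + 2×1.57×1.407 = 8.958 m. Hydraulic radius R = A/P = 9.568/8.958 = 1.068 m. Q_B = (1/0.037)·9.568·1.068^(2/3)·√0.002398 = 13.23 m³/s.
The larger discharge is 84.75 m³/s and the smaller is 13.23 m³/s; the ratio is 6.4.

6.4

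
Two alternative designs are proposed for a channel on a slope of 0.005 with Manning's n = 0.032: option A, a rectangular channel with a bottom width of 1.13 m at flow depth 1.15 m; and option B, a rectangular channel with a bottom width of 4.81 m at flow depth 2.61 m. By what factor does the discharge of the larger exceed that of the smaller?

Channel A: Flow area A = b·y = 1.13 × 1.15 = 1.299 m². Wetted perimeter P = b + 2y = 1.13 + 2×1.15 = 3.43 m. Hydraulic radius R = A/P = 1.299/3.43 = 0.3789 m. Q_A = (1/0.032)·1.299·0.3789^(2/3)·√0.005 = 1.503 m³/s.
Channel B: Flow area A = b·y = 4.81 × 2.61 = 12.55 m². Wetted perimeter P = b + 2y = 4.81 + 2×2.61 = 10.03 m. Hydraulic radius R = A/P = 12.55/10.03 = 1.252 m. Q_B = (1/0.032)·12.55·1.252^(2/3)·√0.005 = 32.22 m³/s.
The larger discharge is 32.22 m³/s and the smaller is 1.503 m³/s; the ratio is 21.4.

21.4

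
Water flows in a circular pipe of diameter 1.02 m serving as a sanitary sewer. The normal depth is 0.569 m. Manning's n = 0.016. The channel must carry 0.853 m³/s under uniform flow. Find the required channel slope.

S = 0.0048

For a circular section of diameter D = 1.02 m at depth y = 0.569 m, the central angle is θ = 2 arccos(1 − 2y/D) = 3.373 rad. Then A = (D²/8)(θ − sin θ) = 0.4686 m² and P = Dθ/2 = 1.72 m.
Hydraulic radius R = A/P = 0.4686/1.72 = 0.2724 m.
From Manning's equation, S = [nQ / (1 A R^(2/3))]² = [0.016 × 0.853 / (1 × 0.4686 × 0.2724^(2/3))]² = 0.0048.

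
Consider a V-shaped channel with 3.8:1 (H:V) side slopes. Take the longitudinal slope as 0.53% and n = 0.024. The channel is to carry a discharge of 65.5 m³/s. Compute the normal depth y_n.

Manning's equation rearranged: A R^(2/3) = nQ / (1·√S) = 0.024 × 65.5 / (√0.0053) = 21.59.
At y = 2.83 m: A R^(2/3) = 37.51 — high.
At y = 1.66 m: A R^(2/3) = 9.044 — low.
At y = 2.3 m: A R^(2/3) = 21.58 — ≈ 21.59.

y_n = 2.3 m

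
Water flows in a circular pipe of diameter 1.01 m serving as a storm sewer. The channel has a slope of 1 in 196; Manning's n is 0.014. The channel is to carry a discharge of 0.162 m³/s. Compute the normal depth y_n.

Manning's equation rearranged: A R^(2/3) = nQ / (1·√S) = 0.014 × 0.162 / (√0.005102) = 0.03175.
Trying y = 0.181 m: A R^(2/3) = 0.02242 — short.
Trying y = 0.258 m: A R^(2/3) = 0.04575 — over.
Trying y = 0.215 m: A R^(2/3) = 0.03179 — close enough.

y_n = 0.215 m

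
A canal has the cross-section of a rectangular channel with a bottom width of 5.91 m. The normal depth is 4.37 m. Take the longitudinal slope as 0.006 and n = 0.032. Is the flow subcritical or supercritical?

subcritical

Flow area A = b·y = 5.91 × 4.37 = 25.83 m². Wetted perimeter P = b + 2y = 5.91 + 2×4.37 = 14.65 m.
Hydraulic radius R = A/P = 25.83/14.65 = 1.763 m.
V = (1/n) R^(2/3) √S = (1/0.032) × 1.763^(2/3) × √0.006 = 3.532 m/s. Hydraulic depth D_h = A/T = 25.83/5.91 = 4.37 m.
Froude number Fr = V/√(g·D_h) = 3.532/√(9.81×4.37) = 0.54, which is less than 1, so the flow is subcritical.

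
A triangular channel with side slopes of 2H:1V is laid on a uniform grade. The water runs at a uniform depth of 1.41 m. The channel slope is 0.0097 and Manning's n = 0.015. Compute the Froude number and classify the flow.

For a triangular section with side slope z = 2: A = zy² = 2×1.41² = 3.976 m²; P = 2y√(1+z²) = 2×1.41×2.236 = 6.306 m.
Hydraulic radius R = A/P = 3.976/6.306 = 0.6306 m.
V = (1/n) R^(2/3) √S = (1/0.015) × 0.6306^(2/3) × √0.0097 = 4.828 m/s. Hydraulic depth D_h = A/T = 3.976/5.64 = 0.705 m.
Froude number Fr = V/√(g·D_h) = 4.828/√(9.81×0.705) = 1.84, which is greater than 1, so the flow is supercritical.

supercritical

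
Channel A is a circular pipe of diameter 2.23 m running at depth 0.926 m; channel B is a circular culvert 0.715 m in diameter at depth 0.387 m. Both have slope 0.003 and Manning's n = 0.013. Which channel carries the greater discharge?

Channel A: For a circular section of diameter D = 2.23 m at depth y = 0.926 m, the central angle is θ = 2 arccos(1 − 2y/D) = 2.801 rad. Then A = (D²/8)(θ − sin θ) = 1.533 m² and P = Dθ/2 = 3.123 m. Hydraulic radius R = A/P = 1.533/3.123 = 0.491 m. Q_A = (1/0.013)·1.533·0.491^(2/3)·√0.003 = 4.021 m³/s.
Channel B: For a circular section of diameter D = 0.715 m at depth y = 0.387 m, the central angle is θ = 2 arccos(1 − 2y/D) = 3.307 rad. Then A = (D²/8)(θ − sin θ) = 0.2218 m² and P = Dθ/2 = 1.182 m. Hydraulic radius R = A/P = 0.2218/1.182 = 0.1876 m. Q_B = (1/0.013)·0.2218·0.1876^(2/3)·√0.003 = 0.3063 m³/s.
Q_A = 4.021 m³/s vs Q_B = 0.3063 m³/s, so channel A carries more.

channel A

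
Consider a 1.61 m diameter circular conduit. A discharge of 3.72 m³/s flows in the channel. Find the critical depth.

y_c = 0.984 m

At critical depth, Q² T / (g A³) = 1, i.e. A³/T = Q²/g = 3.72²/9.81 = 1.411.
Try y = 0.716 m: A³/T = 0.4185 — low.
Try y = 0.984 m: A³/T = 1.412 — close enough.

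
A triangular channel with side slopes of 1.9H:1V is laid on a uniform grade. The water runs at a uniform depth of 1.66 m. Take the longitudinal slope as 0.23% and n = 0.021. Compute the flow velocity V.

For a triangular section with side slope z = 1.9: A = zy² = 1.9×1.66² = 5.236 m²; P = 2y√(1+z²) = 2×1.66×2.147 = 7.128 m.
Hydraulic radius R = A/P = 5.236/7.128 = 0.7345 m.
From Manning's equation, V = (1/n) R^(2/3) S^(1/2) = (1/0.021) × 0.7345^(2/3) × 0.0023^(1/2) = 1.86 m/s.

V = 1.86 m/s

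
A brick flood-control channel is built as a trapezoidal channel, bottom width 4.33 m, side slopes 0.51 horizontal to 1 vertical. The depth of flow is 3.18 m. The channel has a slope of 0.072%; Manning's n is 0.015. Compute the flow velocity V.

With bottom width b = 4.33 m and side slope z = 0.51: A = (b + zy)y = (4.33 + 0.51×3.18)×3.18 = 18.93 m²; P = b + 2y√(1+z²) = 4.33 + 2×3.18×1.123 = 11.47 m.
Hydraulic radius R = A/P = 18.93/11.47 = 1.65 m.
From Manning's equation, V = (1/n) R^(2/3) S^(1/2) = (1/0.015) × 1.65^(2/3) × 0.00072^(1/2) = 2.5 m/s.

V = 2.5 m/s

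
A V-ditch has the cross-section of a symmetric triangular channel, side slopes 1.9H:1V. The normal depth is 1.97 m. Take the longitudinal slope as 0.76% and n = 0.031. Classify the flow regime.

For a triangular section with side slope z = 1.9: A = zy² = 1.9×1.97² = 7.374 m²; P = 2y√(1+z²) = 2×1.97×2.147 = 8.46 m.
Hydraulic radius R = A/P = 7.374/8.46 = 0.8716 m.
V = (1/n) R^(2/3) √S = (1/0.031) × 0.8716^(2/3) × √0.0076 = 2.566 m/s. Hydraulic depth D_h = A/T = 7.374/7.486 = 0.985 m.
Froude number Fr = V/√(g·D_h) = 2.566/√(9.81×0.985) = 0.826, which is less than 1, so the flow is subcritical.

subcritical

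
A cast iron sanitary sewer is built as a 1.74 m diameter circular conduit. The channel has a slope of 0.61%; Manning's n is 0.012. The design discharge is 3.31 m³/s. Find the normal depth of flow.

y_n = 0.736 m

Manning's equation rearranged: A R^(2/3) = nQ / (1·√S) = 0.012 × 3.31 / (√0.0061) = 0.5086.
Trying y = 0.653 m: A R^(2/3) = 0.409 — too small.
Trying y = 0.826 m: A R^(2/3) = 0.6244 — too large.
Trying y = 0.736 m: A R^(2/3) = 0.5092 — matches.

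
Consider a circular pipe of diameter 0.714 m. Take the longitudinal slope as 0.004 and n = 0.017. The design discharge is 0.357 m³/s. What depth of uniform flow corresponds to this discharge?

Manning's equation rearranged: A R^(2/3) = nQ / (1·√S) = 0.017 × 0.357 / (√0.004) = 0.09596.
At y = 0.354 m: A R^(2/3) = 0.06256 — low.
At y = 0.464 m: A R^(2/3) = 0.09598 — matches.

y_n = 0.464 m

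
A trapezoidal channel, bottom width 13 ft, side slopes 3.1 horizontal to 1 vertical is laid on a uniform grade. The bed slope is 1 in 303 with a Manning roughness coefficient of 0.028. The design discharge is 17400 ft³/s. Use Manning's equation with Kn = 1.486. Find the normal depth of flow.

Manning's equation rearranged: A R^(2/3) = nQ / (1.486·√S) = 0.028 × 17400 / (1.486 × √0.0033) = 5707.
Trying y = 15.2 ft: A R^(2/3) = 3703 — low.
Trying y = 22.5 ft: A R^(2/3) = 9578 — high.
Trying y = 18.2 ft: A R^(2/3) = 5708 — ≈ 5707.

y_n = 18.2 ft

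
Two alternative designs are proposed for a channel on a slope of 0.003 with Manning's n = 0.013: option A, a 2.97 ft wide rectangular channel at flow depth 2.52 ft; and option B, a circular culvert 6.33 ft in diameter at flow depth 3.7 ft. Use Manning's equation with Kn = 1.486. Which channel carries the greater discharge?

Channel A: Flow area A = b·y = 2.97 × 2.52 = 7.484 ft². Wetted perimeter P = b + 2y = 2.97 + 2×2.52 = 8.01 ft. Hydraulic radius R = A/P = 7.484/8.01 = 0.9344 ft. Q_A = (1.486/0.013)·7.484·0.9344^(2/3)·√0.003 = 44.79 ft³/s.
Channel B: For a circular section of diameter D = 6.33 ft at depth y = 3.7 ft, the central angle is θ = 2 arccos(1 − 2y/D) = 3.481 rad. Then A = (D²/8)(θ − sin θ) = 19.11 ft² and P = Dθ/2 = 11.02 ft. Hydraulic radius R = A/P = 19.11/11.02 = 1.734 ft. Q_B = (1.486/0.013)·19.11·1.734^(2/3)·√0.003 = 172.6 ft³/s.
Q_A = 44.79 ft³/s vs Q_B = 172.6 ft³/s, so channel B carries more.

channel B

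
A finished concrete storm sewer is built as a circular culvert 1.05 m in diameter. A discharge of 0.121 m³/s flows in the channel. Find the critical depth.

y_c = 0.19 m

At critical depth, Q² T / (g A³) = 1, i.e. A³/T = Q²/g = 0.121²/9.81 = 0.001492.
Try y = 0.129 m: A³/T = 0.0003279 — short.
Try y = 0.223 m: A³/T = 0.002822 — over.
Try y = 0.19 m: A³/T = 0.001507 — ≈ 0.001492.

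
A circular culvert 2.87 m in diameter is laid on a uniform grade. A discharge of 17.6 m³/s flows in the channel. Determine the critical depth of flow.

y_c = 1.86 m

At critical depth, Q² T / (g A³) = 1, i.e. A³/T = Q²/g = 17.6²/9.81 = 31.58.
Try y = 1.62 m: A³/T = 18.74 — low.
Try y = 2.22 m: A³/T = 64.44 — high.
Try y = 1.86 m: A³/T = 31.85 — matches.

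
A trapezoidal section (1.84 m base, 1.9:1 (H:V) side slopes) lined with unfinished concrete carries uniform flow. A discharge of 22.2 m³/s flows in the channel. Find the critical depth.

y_c = 1.53 m

At critical depth, Q² T / (g A³) = 1, i.e. A³/T = Q²/g = 22.2²/9.81 = 50.24.
At y = 1.05 m: A³/T = 11.2 — low.
At y = 1.68 m: A³/T = 73.46 — high.
At y = 1.53 m: A³/T = 50.05 — ≈ 50.24.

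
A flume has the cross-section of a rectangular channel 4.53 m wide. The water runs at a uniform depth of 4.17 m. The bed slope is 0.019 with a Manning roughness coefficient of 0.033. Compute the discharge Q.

Flow area A = b·y = 4.53 × 4.17 = 18.89 m². Wetted perimeter P = b + 2y = 4.53 + 2×4.17 = 12.87 m.
Hydraulic radius R = A/P = 18.89/12.87 = 1.468 m.
Manning's equation: Q = (1/n) A R^(2/3) S^(1/2) = (1/0.033) × 18.89 × 1.468^(2/3) × 0.019^(1/2) = 102 m³/s.

Q = 102 m³/s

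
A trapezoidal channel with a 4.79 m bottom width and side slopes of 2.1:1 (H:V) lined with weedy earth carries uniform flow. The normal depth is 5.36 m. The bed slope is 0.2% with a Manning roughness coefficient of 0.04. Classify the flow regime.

subcritical

With bottom width b = 4.79 m and side slope z = 2.1: A = (b + zy)y = (4.79 + 2.1×5.36)×5.36 = 86.01 m²; P = b + 2y√(1+z²) = 4.79 + 2×5.36×2.326 = 29.72 m.
Hydraulic radius R = A/P = 86.01/29.72 = 2.893 m.
V = (1/n) R^(2/3) √S = (1/0.04) × 2.893^(2/3) × √0.002 = 2.27 m/s. Hydraulic depth D_h = A/T = 86.01/27.3 = 3.15 m.
Froude number Fr = V/√(g·D_h) = 2.27/√(9.81×3.15) = 0.408, which is less than 1, so the flow is subcritical.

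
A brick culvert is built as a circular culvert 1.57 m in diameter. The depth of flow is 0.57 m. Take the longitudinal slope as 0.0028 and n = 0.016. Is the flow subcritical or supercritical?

For a circular section of diameter D = 1.57 m at depth y = 0.57 m, the central angle is θ = 2 arccos(1 − 2y/D) = 2.587 rad. Then A = (D²/8)(θ − sin θ) = 0.6347 m² and P = Dθ/2 = 2.031 m.
Hydraulic radius R = A/P = 0.6347/2.031 = 0.3126 m.
V = (1/n) R^(2/3) √S = (1/0.016) × 0.3126^(2/3) × √0.0028 = 1.523 m/s. Hydraulic depth D_h = A/T = 0.6347/1.51 = 0.4203 m.
Froude number Fr = V/√(g·D_h) = 1.523/√(9.81×0.4203) = 0.75, which is less than 1, so the flow is subcritical.

subcritical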